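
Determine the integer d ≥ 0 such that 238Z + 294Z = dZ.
(238, 294) = (14); d = 14

In the PID Z, (a, b) is generated by gcd(a, b). Compute gcd(294, 238) with the extended Euclidean algorithm, tracking rows (r, s, t) with s·294 + t·238 = r:
  row A: (294, 1, 0)   [1·294 + 0·238 = 294]
  row B: (238, 0, 1)   [0·294 + 1·238 = 238]
  294 = 1·238 + 56   → row C = row A − 1·row B = (56, 1, −1)   [check: 1·294 − 1·238 = 56]
  238 = 4·56 + 14   → row D = row B − 4·row C = (14, −4, 5)   [check: −4·294 + 5·238 = 14]
  56 = 4·14 + 0   → remainder 0, stop. gcd = 14 (last nonzero row D).
So gcd(238, 294) = 14, with Bézout identity −4·294 + 5·238 = 14. Containment (⊇): the Bézout identity exhibits 14 as an element of (238, 294), giving (14) ⊆ (238, 294). Containment (⊆): since 14 | 238 and 14 | 294 (238 = 14·17, 294 = 14·21), every Z-linear combination of 238 and 294 is divisible by 14, so (238, 294) ⊆ (14). Therefore (238, 294) = (14), d = 14.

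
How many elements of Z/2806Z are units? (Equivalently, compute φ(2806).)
An element a ∈ Z/2806Z is a unit iff gcd(a, 2806) = 1, so the number of units is φ(2806). φ is multiplicative, with φ(p^e) = p^e − p^(e−1). Factorise 2806 = 2 · 23 · 61. Then
  φ(2806) = (2 − 1) · (23 − 1) · (61 − 1) = 1 · 22 · 60 = 1320.

Final answer: Z/2806Z has φ(2806) = 1320 units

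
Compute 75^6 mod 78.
Use repeated squaring. Binary(6) = 110. Walk through the bits of the exponent 6 left-to-right: at each bit after the leading one, square the running value, then multiply by 75 if the bit is 1 (always reducing mod 78):
  bit 1 = 1 (leading): start with 75.
  bit 2 = 1: square 75^2 = 5625 ≡ 9; bit is 1, so multiply 9·75 = 675 ≡ 51 (mod 78).
  bit 3 = 0: square 51^2 = 2601 ≡ 27 (mod 78).
Final value: 75^6 ≡ 27 (mod 78).

Final answer: 27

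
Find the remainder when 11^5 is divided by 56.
Use repeated squaring. Binary(5) = 101. Walk through the bits of the exponent 5 left-to-right: at each bit after the leading one, square the running value, then multiply by 11 if the bit is 1 (always reducing mod 56):
  bit 1 = 1 (leading): start with 11.
  bit 2 = 0: square 11^2 = 121 ≡ 9 (mod 56).
  bit 3 = 1: square 9^2 = 81 ≡ 25; bit is 1, so multiply 25·11 = 275 ≡ 51 (mod 56).
Final value: 11^5 ≡ 51 (mod 56).

Final answer: 51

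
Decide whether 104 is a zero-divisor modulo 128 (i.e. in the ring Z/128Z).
gcd(104, 128) = 8 > 1, so 104 is not a unit in Z/128Z. In Z/nZ every nonzero non-unit is a zero-divisor: explicitly, take b = 128/gcd = 16 ≠ 0 (mod 128); then 104·16 = 1664 = 13·128, i.e. 104·16 ≡ 0 (mod 128). So 104 is a zero-divisor.

Final answer: YES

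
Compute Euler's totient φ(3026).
φ is multiplicative, with φ(p^e) = p^e − p^(e−1). Factorise 3026 = 2 · 17 · 89. Then
  φ(3026) = (2 − 1) · (17 − 1) · (89 − 1) = 1 · 16 · 88 = 1408.

Final answer: φ(3026) = 1408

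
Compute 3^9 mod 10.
3

Use repeated squaring. Binary(9) = 1001. Walk through the bits of the exponent 9 left-to-right: at each bit after the leading one, square the running value, then multiply by 3 if the bit is 1 (always reducing mod 10):
  bit 1 = 1 (leading): start with 3.
  bit 2 = 0: square 3^2 = 9 (mod 10).
  bit 3 = 0: square 9^2 = 81 ≡ 1 (mod 10).
  bit 4 = 1: square 1^2 = 1; bit is 1, so multiply 1·3 = 3 (mod 10).
Final value: 3^9 ≡ 3 (mod 10).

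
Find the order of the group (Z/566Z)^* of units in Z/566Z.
|(Z/566Z)^*| = 282

(Z/566Z)^* consists of the classes a with gcd(a, 566) = 1, so its order is φ(566). φ is multiplicative, with φ(p^e) = p^e − p^(e−1). Factorise 566 = 2 · 283. Then
  φ(566) = (2 − 1) · (283 − 1) = 1 · 282 = 282.
Thus |(Z/566Z)^*| = 282.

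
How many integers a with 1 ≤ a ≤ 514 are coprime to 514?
The number of a ∈ {1, ..., 514} with gcd(a, 514) = 1 is by definition Euler's totient φ(514). φ is multiplicative, with φ(p^e) = p^e − p^(e−1). Factorise 514 = 2 · 257. Then
  φ(514) = (2 − 1) · (257 − 1) = 1 · 256 = 256.
So there are 256 such integers.

Final answer: 256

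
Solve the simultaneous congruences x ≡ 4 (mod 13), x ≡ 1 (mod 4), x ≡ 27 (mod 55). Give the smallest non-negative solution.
The moduli 13, 4, 55 are pairwise coprime, so by the CRT there is a unique solution mod 13·4·55 = 2860.
Solve by successive substitution. Start with x ≡ 4 (mod 13).
  Combine with x ≡ 1 (mod 4): write x = 4 + 13·t and require 4 + 13·t ≡ 1 (mod 4), i.e. 13·t ≡ 1 − 4 ≡ 1 (mod 4). Since 13^(−1) ≡ 1 (mod 4) (13 ≡ 1 (mod 4)), t ≡ 1·1 ≡ 1 (mod 4). So x ≡ 4 + 13·1 = 17 (mod 52).
  Combine with x ≡ 27 (mod 55): write x = 17 + 52·t and require 17 + 52·t ≡ 27 (mod 55), i.e. 52·t ≡ 27 − 17 ≡ 10 (mod 55). Since 52^(−1) ≡ 18 (mod 55), t ≡ 18·10 ≡ 15 (mod 55). So x ≡ 17 + 52·15 = 797 (mod 2860).
Unique solution in [0, 2860): x = 797.

Final answer: x ≡ 797 (mod 2860); the representative in [0, 2860) is 797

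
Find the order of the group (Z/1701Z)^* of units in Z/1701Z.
(Z/1701Z)^* consists of the classes a with gcd(a, 1701) = 1, so its order is φ(1701). φ is multiplicative, with φ(p^e) = p^e − p^(e−1). Factorise 1701 = 3^5 · 7. Then
  φ(1701) = (3^5 − 3^4) · (7 − 1) = 162 · 6 = 972.
Thus |(Z/1701Z)^*| = 972.

Final answer: |(Z/1701Z)^*| = 972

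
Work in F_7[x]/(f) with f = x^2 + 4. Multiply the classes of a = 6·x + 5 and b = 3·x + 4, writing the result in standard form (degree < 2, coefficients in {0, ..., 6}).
Multiply as integer polynomials: a · b = 18·x^2 + 39·x + 20. Reducing coefficients mod 7: a · b ≡ 4·x^2 + 4·x + 6. Now divide by f(x) = x^2 + 4 in F_7[x], eliminating the leading term at each step:
  leading term 4·x^2: subtract (4)·f(x) = 4·x^2 + 2, leaving 4·x + 4 (coefficients mod 7)
The degree is now < 2, so this is the remainder. Hence a · b ≡ 4·x + 4 in F_7[x]/(f).

Final answer: a · b ≡ 4·x + 4 (mod f(x))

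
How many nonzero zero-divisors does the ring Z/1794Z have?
In Z/1794Z each nonzero element is either a unit (gcd with 1794 is 1) or a zero-divisor (gcd > 1). The number of units is φ(1794): factorise 1794 = 2 · 3 · 13 · 23, so φ(1794) = (2 − 1) · (3 − 1) · (13 − 1) · (23 − 1) = 1 · 2 · 12 · 22 = 528. The nonzero elements number 1794 − 1 = 1793. Hence the nonzero zero-divisors number 1793 − 528 = 1265.

Final answer: Z/1794Z has 1265 nonzero zero-divisors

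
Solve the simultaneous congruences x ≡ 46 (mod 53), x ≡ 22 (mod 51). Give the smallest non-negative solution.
x ≡ 2113 (mod 2703); the representative in [0, 2703) is 2113

The moduli 53, 51 are pairwise coprime, so by the CRT there is a unique solution mod 53·51 = 2703.
Solve by successive substitution. Start with x ≡ 46 (mod 53).
  Combine with x ≡ 22 (mod 51): write x = 46 + 53·t and require 46 + 53·t ≡ 22 (mod 51), i.e. 53·t ≡ 22 − 46 ≡ 27 (mod 51). Since 53^(−1) ≡ 26 (mod 51) (53 ≡ 2 (mod 51)), t ≡ 26·27 ≡ 39 (mod 51). So x ≡ 46 + 53·39 = 2113 (mod 2703).
Unique solution in [0, 2703): x = 2113.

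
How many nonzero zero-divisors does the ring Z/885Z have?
In Z/885Z each nonzero element is either a unit (gcd with 885 is 1) or a zero-divisor (gcd > 1). The number of units is φ(885): factorise 885 = 3 · 5 · 59, so φ(885) = (3 − 1) · (5 − 1) · (59 − 1) = 2 · 4 · 58 = 464. The nonzero elements number 885 − 1 = 884. Hence the nonzero zero-divisors number 884 − 464 = 420.

Final answer: Z/885Z has 420 nonzero zero-divisors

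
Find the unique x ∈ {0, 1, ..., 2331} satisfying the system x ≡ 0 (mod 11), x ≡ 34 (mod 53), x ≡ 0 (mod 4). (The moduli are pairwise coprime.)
The moduli 11, 53, 4 are pairwise coprime, so by the CRT there is a unique solution mod 11·53·4 = 2332.
Solve by successive substitution. Start with x ≡ 0 (mod 11).
  Combine with x ≡ 34 (mod 53): write x = 11·t and require 11·t ≡ 34 (mod 53). Since 11^(−1) ≡ 29 (mod 53), t ≡ 29·34 ≡ 32 (mod 53). So x ≡ 11·32 = 352 (mod 583).
  Combine with x ≡ 0 (mod 4): write x = 352 + 583·t and require 352 + 583·t ≡ 0 (mod 4), i.e. 583·t ≡ 0 − 352 ≡ 0 (mod 4). Since 583^(−1) ≡ 3 (mod 4) (583 ≡ 3 (mod 4)), t ≡ 3·0 ≡ 0 (mod 4). So x ≡ 352 + 583·0 = 352 (mod 2332).
Unique solution in [0, 2332): x = 352.

Final answer: x ≡ 352 (mod 2332); the representative in [0, 2332) is 352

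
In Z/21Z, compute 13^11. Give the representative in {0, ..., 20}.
Use repeated squaring. Binary(11) = 1011. Walk through the bits of the exponent 11 left-to-right: at each bit after the leading one, square the running value, then multiply by 13 if the bit is 1 (always reducing mod 21):
  bit 1 = 1 (leading): start with 13.
  bit 2 = 0: square 13^2 = 169 ≡ 1 (mod 21).
  bit 3 = 1: square 1^2 = 1; bit is 1, so multiply 1·13 = 13 (mod 21).
  bit 4 = 1: square 13^2 = 169 ≡ 1; bit is 1, so multiply 1·13 = 13 (mod 21).
Final value: 13^11 ≡ 13 (mod 21).

Final answer: 13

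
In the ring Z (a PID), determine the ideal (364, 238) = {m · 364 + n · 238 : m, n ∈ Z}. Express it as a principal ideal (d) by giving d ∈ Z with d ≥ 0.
(364, 238) = (14); d = 14

In the PID Z, (a, b) is generated by gcd(a, b). Compute gcd(364, 238) with the extended Euclidean algorithm, tracking rows (r, s, t) with s·364 + t·238 = r:
  row A: (364, 1, 0)   [1·364 + 0·238 = 364]
  row B: (238, 0, 1)   [0·364 + 1·238 = 238]
  364 = 1·238 + 126   → row C = row A − 1·row B = (126, 1, −1)   [check: 1·364 − 1·238 = 126]
  238 = 1·126 + 112   → row D = row B − 1·row C = (112, −1, 2)   [check: −1·364 + 2·238 = 112]
  126 = 1·112 + 14   → row E = row C − 1·row D = (14, 2, −3)   [check: 2·364 − 3·238 = 14]
  112 = 8·14 + 0   → remainder 0, stop. gcd = 14 (last nonzero row E).
So gcd(364, 238) = 14, with Bézout identity 2·364 − 3·238 = 14. Containment (⊇): the Bézout identity exhibits 14 as an element of (364, 238), giving (14) ⊆ (364, 238). Containment (⊆): since 14 | 364 and 14 | 238 (364 = 14·26, 238 = 14·17), every Z-linear combination of 364 and 238 is divisible by 14, so (364, 238) ⊆ (14). Therefore (364, 238) = (14), d = 14.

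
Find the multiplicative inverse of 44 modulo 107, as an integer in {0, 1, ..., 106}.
44^(−1) ≡ 90 (mod 107)

Apply the extended Euclidean algorithm to (107, 44), tracking rows (r, s, t) with s·107 + t·44 = r. Each division r_prev = q·r_cur + r_new produces the new row as (previous row) − q·(current row):
  row A: (107, 1, 0)   [1·107 + 0·44 = 107]
  row B: (44, 0, 1)   [0·107 + 1·44 = 44]
  107 = 2·44 + 19   → row C = row A − 2·row B = (19, 1, −2)   [check: 1·107 − 2·44 = 19]
  44 = 2·19 + 6   → row D = row B − 2·row C = (6, −2, 5)   [check: −2·107 + 5·44 = 6]
  19 = 3·6 + 1   → row E = row C − 3·row D = (1, 7, −17)   [check: 7·107 − 17·44 = 1]
  6 = 6·1 + 0   → remainder 0, stop. gcd = 1 (last nonzero row E).
The gcd is 1, so 44 is invertible mod 107. The last nonzero row gives 7·107 − 17·44 = 1, so t = −17. So 44^(−1) ≡ −17 ≡ 90 (mod 107). Verify: 44 · 90 = 3960 ≡ 1 (mod 107). ✓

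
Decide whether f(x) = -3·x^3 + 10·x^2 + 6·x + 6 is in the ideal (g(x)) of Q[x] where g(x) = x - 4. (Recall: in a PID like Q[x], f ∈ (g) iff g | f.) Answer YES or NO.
In Q[x] the ideal (g) consists of all multiples of g, so f ∈ (g) iff g | f, i.e. iff the remainder of f on division by g is 0. Divide f by g (g is monic, so eliminate the leading term of the running remainder at each step):
  leading term -3·x^3: subtract (-3·x^2)·g(x) = -3·x^3 + 12·x^2, leaving -2·x^2 + 6·x + 6
  leading term -2·x^2: subtract (-2·x)·g(x) = -2·x^2 + 8·x, leaving 6 - 2·x
  leading term -2·x: subtract (-2)·g(x) = 8 - 2·x, leaving -2
The remainder r(x) = -2 ≠ 0 (and deg r < deg g), so g ∤ f, i.e. f ∉ (g).

Final answer: NO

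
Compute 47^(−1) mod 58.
Apply the extended Euclidean algorithm to (58, 47), tracking rows (r, s, t) with s·58 + t·47 = r. Each division r_prev = q·r_cur + r_new produces the new row as (previous row) − q·(current row):
  row A: (58, 1, 0)   [1·58 + 0·47 = 58]
  row B: (47, 0, 1)   [0·58 + 1·47 = 47]
  58 = 1·47 + 11   → row C = row A − 1·row B = (11, 1, −1)   [check: 1·58 − 1·47 = 11]
  47 = 4·11 + 3   → row D = row B − 4·row C = (3, −4, 5)   [check: −4·58 + 5·47 = 3]
  11 = 3·3 + 2   → row E = row C − 3·row D = (2, 13, −16)   [check: 13·58 − 16·47 = 2]
  3 = 1·2 + 1   → row F = row D − 1·row E = (1, −17, 21)   [check: −17·58 + 21·47 = 1]
  2 = 2·1 + 0   → remainder 0, stop. gcd = 1 (last nonzero row F).
The gcd is 1, so 47 is invertible mod 58. The last nonzero row gives −17·58 + 21·47 = 1, so t = 21. So 47^(−1) ≡ 21 (mod 58). Verify: 47 · 21 = 987 ≡ 1 (mod 58). ✓

Final answer: 47^(−1) ≡ 21 (mod 58)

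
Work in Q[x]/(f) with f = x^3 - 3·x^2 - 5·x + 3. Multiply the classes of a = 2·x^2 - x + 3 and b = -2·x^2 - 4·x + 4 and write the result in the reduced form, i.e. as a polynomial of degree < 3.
First multiply in Q[x] without reducing: a · b = -4·x^4 - 6·x^3 + 6·x^2 - 16·x + 12. Now divide by f(x) = x^3 - 3·x^2 - 5·x + 3, eliminating the leading term at each step:
  leading term -4·x^4: subtract (-4·x)·f(x) = -4·x^4 + 12·x^3 + 20·x^2 - 12·x, leaving -18·x^3 - 14·x^2 - 4·x + 12
  leading term -18·x^3: subtract (-18)·f(x) = -18·x^3 + 54·x^2 + 90·x - 54, leaving -68·x^2 - 94·x + 66
The degree is now < 3, so this is the remainder. Hence a · b ≡ -68·x^2 - 94·x + 66 in Q[x]/(f).

Final answer: a · b ≡ -68·x^2 - 94·x + 66 (mod f(x))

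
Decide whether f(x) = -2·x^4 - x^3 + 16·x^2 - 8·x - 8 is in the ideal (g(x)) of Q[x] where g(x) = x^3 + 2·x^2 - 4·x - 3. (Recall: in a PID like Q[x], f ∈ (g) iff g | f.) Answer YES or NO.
In Q[x] the ideal (g) consists of all multiples of g, so f ∈ (g) iff g | f, i.e. iff the remainder of f on division by g is 0. Divide f by g (g is monic, so eliminate the leading term of the running remainder at each step):
  leading term -2·x^4: subtract (-2·x)·g(x) = -2·x^4 - 4·x^3 + 8·x^2 + 6·x, leaving 3·x^3 + 8·x^2 - 14·x - 8
  leading term 3·x^3: subtract (3)·g(x) = 3·x^3 + 6·x^2 - 12·x - 9, leaving 2·x^2 - 2·x + 1
The remainder r(x) = 2·x^2 - 2·x + 1 ≠ 0 (and deg r < deg g), so g ∤ f, i.e. f ∉ (g).

Final answer: NO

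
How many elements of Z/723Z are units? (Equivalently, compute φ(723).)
An element a ∈ Z/723Z is a unit iff gcd(a, 723) = 1, so the number of units is φ(723). φ is multiplicative, with φ(p^e) = p^e − p^(e−1). Factorise 723 = 3 · 241. Then
  φ(723) = (3 − 1) · (241 − 1) = 2 · 240 = 480.

Final answer: Z/723Z has φ(723) = 480 units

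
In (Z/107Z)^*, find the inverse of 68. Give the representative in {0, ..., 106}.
Apply the extended Euclidean algorithm to (107, 68), tracking rows (r, s, t) with s·107 + t·68 = r. Each division r_prev = q·r_cur + r_new produces the new row as (previous row) − q·(current row):
  row A: (107, 1, 0)   [1·107 + 0·68 = 107]
  row B: (68, 0, 1)   [0·107 + 1·68 = 68]
  107 = 1·68 + 39   → row C = row A − 1·row B = (39, 1, −1)   [check: 1·107 − 1·68 = 39]
  68 = 1·39 + 29   → row D = row B − 1·row C = (29, −1, 2)   [check: −1·107 + 2·68 = 29]
  39 = 1·29 + 10   → row E = row C − 1·row D = (10, 2, −3)   [check: 2·107 − 3·68 = 10]
  29 = 2·10 + 9   → row F = row D − 2·row E = (9, −5, 8)   [check: −5·107 + 8·68 = 9]
  10 = 1·9 + 1   → row G = row E − 1·row F = (1, 7, −11)   [check: 7·107 − 11·68 = 1]
  9 = 9·1 + 0   → remainder 0, stop. gcd = 1 (last nonzero row G).
The gcd is 1, so 68 is invertible mod 107. The last nonzero row gives 7·107 − 11·68 = 1, so t = −11. So 68^(−1) ≡ −11 ≡ 96 (mod 107). Verify: 68 · 96 = 6528 ≡ 1 (mod 107). ✓

Final answer: 68^(−1) ≡ 96 (mod 107)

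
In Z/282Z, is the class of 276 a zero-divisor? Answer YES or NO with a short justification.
YES

gcd(276, 282) = 6 > 1, so 276 is not a unit in Z/282Z. In Z/nZ every nonzero non-unit is a zero-divisor: explicitly, take b = 282/gcd = 47 ≠ 0 (mod 282); then 276·47 = 12972 = 46·282, i.e. 276·47 ≡ 0 (mod 282). So 276 is a zero-divisor.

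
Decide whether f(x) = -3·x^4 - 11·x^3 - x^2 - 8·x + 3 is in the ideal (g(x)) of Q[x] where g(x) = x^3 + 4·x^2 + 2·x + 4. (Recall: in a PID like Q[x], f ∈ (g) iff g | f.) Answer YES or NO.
NO

In Q[x] the ideal (g) consists of all multiples of g, so f ∈ (g) iff g | f, i.e. iff the remainder of f on division by g is 0. Divide f by g (g is monic, so eliminate the leading term of the running remainder at each step):
  leading term -3·x^4: subtract (-3·x)·g(x) = -3·x^4 - 12·x^3 - 6·x^2 - 12·x, leaving x^3 + 5·x^2 + 4·x + 3
  leading term x^3: subtract (1)·g(x) = x^3 + 4·x^2 + 2·x + 4, leaving x^2 + 2·x - 1
The remainder r(x) = x^2 + 2·x - 1 ≠ 0 (and deg r < deg g), so g ∤ f, i.e. f ∉ (g).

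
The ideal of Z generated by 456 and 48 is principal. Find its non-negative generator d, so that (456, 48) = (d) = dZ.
(456, 48) = (24); d = 24

In the PID Z, (a, b) is generated by gcd(a, b). Compute gcd(456, 48) with the extended Euclidean algorithm, tracking rows (r, s, t) with s·456 + t·48 = r:
  row A: (456, 1, 0)   [1·456 + 0·48 = 456]
  row B: (48, 0, 1)   [0·456 + 1·48 = 48]
  456 = 9·48 + 24   → row C = row A − 9·row B = (24, 1, −9)   [check: 1·456 − 9·48 = 24]
  48 = 2·24 + 0   → remainder 0, stop. gcd = 24 (last nonzero row C).
So gcd(456, 48) = 24, with Bézout identity 1·456 − 9·48 = 24. Containment (⊇): the Bézout identity exhibits 24 as an element of (456, 48), giving (24) ⊆ (456, 48). Containment (⊆): since 24 | 456 and 24 | 48 (456 = 24·19, 48 = 24·2), every Z-linear combination of 456 and 48 is divisible by 24, so (456, 48) ⊆ (24). Therefore (456, 48) = (24), d = 24.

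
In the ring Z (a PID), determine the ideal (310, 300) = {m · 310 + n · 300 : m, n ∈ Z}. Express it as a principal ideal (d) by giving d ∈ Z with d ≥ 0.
(310, 300) = (10); d = 10

In the PID Z, (a, b) is generated by gcd(a, b). Compute gcd(310, 300) with the extended Euclidean algorithm, tracking rows (r, s, t) with s·310 + t·300 = r:
  row A: (310, 1, 0)   [1·310 + 0·300 = 310]
  row B: (300, 0, 1)   [0·310 + 1·300 = 300]
  310 = 1·300 + 10   → row C = row A − 1·row B = (10, 1, −1)   [check: 1·310 − 1·300 = 10]
  300 = 30·10 + 0   → remainder 0, stop. gcd = 10 (last nonzero row C).
So gcd(310, 300) = 10, with Bézout identity 1·310 − 1·300 = 10. Containment (⊇): the Bézout identity exhibits 10 as an element of (310, 300), giving (10) ⊆ (310, 300). Containment (⊆): since 10 | 310 and 10 | 300 (310 = 10·31, 300 = 10·30), every Z-linear combination of 310 and 300 is divisible by 10, so (310, 300) ⊆ (10). Therefore (310, 300) = (10), d = 10.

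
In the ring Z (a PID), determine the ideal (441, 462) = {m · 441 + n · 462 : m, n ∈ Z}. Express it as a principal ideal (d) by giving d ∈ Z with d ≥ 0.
(441, 462) = (21); d = 21

In the PID Z, (a, b) is generated by gcd(a, b). Compute gcd(462, 441) with the extended Euclidean algorithm, tracking rows (r, s, t) with s·462 + t·441 = r:
  row A: (462, 1, 0)   [1·462 + 0·441 = 462]
  row B: (441, 0, 1)   [0·462 + 1·441 = 441]
  462 = 1·441 + 21   → row C = row A − 1·row B = (21, 1, −1)   [check: 1·462 − 1·441 = 21]
  441 = 21·21 + 0   → remainder 0, stop. gcd = 21 (last nonzero row C).
So gcd(441, 462) = 21, with Bézout identity 1·462 − 1·441 = 21. Containment (⊇): the Bézout identity exhibits 21 as an element of (441, 462), giving (21) ⊆ (441, 462). Containment (⊆): since 21 | 441 and 21 | 462 (441 = 21·21, 462 = 21·22), every Z-linear combination of 441 and 462 is divisible by 21, so (441, 462) ⊆ (21). Therefore (441, 462) = (21), d = 21.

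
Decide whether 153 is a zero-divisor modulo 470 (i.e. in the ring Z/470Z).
gcd(153, 470) = 1, so 153 is a unit in Z/470Z (it has a multiplicative inverse). A unit cannot be a zero-divisor: if 153·b ≡ 0 then multiplying both sides by 153^(−1) gives b ≡ 0. So 153 is not a zero-divisor.

Final answer: NO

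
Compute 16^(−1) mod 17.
Apply the extended Euclidean algorithm to (17, 16), tracking rows (r, s, t) with s·17 + t·16 = r. Each division r_prev = q·r_cur + r_new produces the new row as (previous row) − q·(current row):
  row A: (17, 1, 0)   [1·17 + 0·16 = 17]
  row B: (16, 0, 1)   [0·17 + 1·16 = 16]
  17 = 1·16 + 1   → row C = row A − 1·row B = (1, 1, −1)   [check: 1·17 − 1·16 = 1]
  16 = 16·1 + 0   → remainder 0, stop. gcd = 1 (last nonzero row C).
The gcd is 1, so 16 is invertible mod 17. The last nonzero row gives 1·17 − 1·16 = 1, so t = −1. So 16^(−1) ≡ −1 ≡ 16 (mod 17). Verify: 16 · 16 = 256 ≡ 1 (mod 17). ✓

Final answer: 16^(−1) ≡ 16 (mod 17)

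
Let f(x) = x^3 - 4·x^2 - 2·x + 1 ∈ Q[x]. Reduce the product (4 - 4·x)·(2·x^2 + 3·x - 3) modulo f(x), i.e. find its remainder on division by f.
First multiply in Q[x] without reducing: a · b = -8·x^3 - 4·x^2 + 24·x - 12. Now divide by f(x) = x^3 - 4·x^2 - 2·x + 1, eliminating the leading term at each step:
  leading term -8·x^3: subtract (-8)·f(x) = -8·x^3 + 32·x^2 + 16·x - 8, leaving -36·x^2 + 8·x - 4
The degree is now < 3, so this is the remainder. Hence a · b ≡ -36·x^2 + 8·x - 4 in Q[x]/(f).

Final answer: a · b ≡ -36·x^2 + 8·x - 4 (mod f(x))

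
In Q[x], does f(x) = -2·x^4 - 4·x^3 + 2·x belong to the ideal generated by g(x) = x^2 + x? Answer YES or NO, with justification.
YES

In Q[x] the ideal (g) consists of all multiples of g, so f ∈ (g) iff g | f, i.e. iff the remainder of f on division by g is 0. Divide f by g (g is monic, so eliminate the leading term of the running remainder at each step):
  leading term -2·x^4: subtract (-2·x^2)·g(x) = -2·x^4 - 2·x^3, leaving -2·x^3 + 2·x
  leading term -2·x^3: subtract (-2·x)·g(x) = -2·x^3 - 2·x^2, leaving 2·x^2 + 2·x
  leading term 2·x^2: subtract (2)·g(x) = 2·x^2 + 2·x, leaving 0
The remainder is 0, so f(x) = g(x) · h(x) with h(x) = -2·x^2 - 2·x + 2. Hence g | f, i.e. f ∈ (g).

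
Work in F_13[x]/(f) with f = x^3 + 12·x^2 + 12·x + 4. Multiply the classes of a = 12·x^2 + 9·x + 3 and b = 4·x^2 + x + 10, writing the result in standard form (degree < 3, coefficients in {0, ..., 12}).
a · b ≡ 12·x^2 + 10·x + 10 (mod f(x))

Multiply as integer polynomials: a · b = 48·x^4 + 48·x^3 + 141·x^2 + 93·x + 30. Reducing coefficients mod 13: a · b ≡ 9·x^4 + 9·x^3 + 11·x^2 + 2·x + 4. Now divide by f(x) = x^3 + 12·x^2 + 12·x + 4 in F_13[x], eliminating the leading term at each step:
  leading term 9·x^4: subtract (9·x)·f(x) = 9·x^4 + 4·x^3 + 4·x^2 + 10·x, leaving 5·x^3 + 7·x^2 + 5·x + 4 (coefficients mod 13)
  leading term 5·x^3: subtract (5)·f(x) = 5·x^3 + 8·x^2 + 8·x + 7, leaving 12·x^2 + 10·x + 10 (coefficients mod 13)
The degree is now < 3, so this is the remainder. Hence a · b ≡ 12·x^2 + 10·x + 10 in F_13[x]/(f).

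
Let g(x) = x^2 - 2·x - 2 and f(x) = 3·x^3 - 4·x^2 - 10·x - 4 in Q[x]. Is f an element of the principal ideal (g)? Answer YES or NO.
YES

In Q[x] the ideal (g) consists of all multiples of g, so f ∈ (g) iff g | f, i.e. iff the remainder of f on division by g is 0. Divide f by g (g is monic, so eliminate the leading term of the running remainder at each step):
  leading term 3·x^3: subtract (3·x)·g(x) = 3·x^3 - 6·x^2 - 6·x, leaving 2·x^2 - 4·x - 4
  leading term 2·x^2: subtract (2)·g(x) = 2·x^2 - 4·x - 4, leaving 0
The remainder is 0, so f(x) = g(x) · h(x) with h(x) = 3·x + 2. Hence g | f, i.e. f ∈ (g).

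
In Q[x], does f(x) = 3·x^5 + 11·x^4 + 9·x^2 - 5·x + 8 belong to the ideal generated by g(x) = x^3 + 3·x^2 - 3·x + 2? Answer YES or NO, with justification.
In Q[x] the ideal (g) consists of all multiples of g, so f ∈ (g) iff g | f, i.e. iff the remainder of f on division by g is 0. Divide f by g (g is monic, so eliminate the leading term of the running remainder at each step):
  leading term 3·x^5: subtract (3·x^2)·g(x) = 3·x^5 + 9·x^4 - 9·x^3 + 6·x^2, leaving 2·x^4 + 9·x^3 + 3·x^2 - 5·x + 8
  leading term 2·x^4: subtract (2·x)·g(x) = 2·x^4 + 6·x^3 - 6·x^2 + 4·x, leaving 3·x^3 + 9·x^2 - 9·x + 8
  leading term 3·x^3: subtract (3)·g(x) = 3·x^3 + 9·x^2 - 9·x + 6, leaving 2
The remainder r(x) = 2 ≠ 0 (and deg r < deg g), so g ∤ f, i.e. f ∉ (g).

Final answer: NO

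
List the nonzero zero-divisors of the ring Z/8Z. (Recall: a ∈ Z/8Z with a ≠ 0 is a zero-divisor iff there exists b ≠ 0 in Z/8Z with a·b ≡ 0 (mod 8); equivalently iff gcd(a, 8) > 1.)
An element a ∈ Z/8Z (with a ≠ 0) is a zero-divisor iff gcd(a, 8) > 1 (because a is a unit precisely when gcd(a, n) = 1, and in Z/nZ every nonzero, non-unit element is a zero-divisor). Scan a = 1, ..., 7 and keep those with gcd(a, 8) > 1:
  gcd(2, 8) = 2, gcd(4, 8) = 4, gcd(6, 8) = 2.
All other a ∈ {1, ..., 7} have gcd(a, 8) = 1 and are units. So the nonzero zero-divisors are exactly the 3 values of a appearing in this scan.

Final answer: nonzero zero-divisors of Z/8Z = {2, 4, 6}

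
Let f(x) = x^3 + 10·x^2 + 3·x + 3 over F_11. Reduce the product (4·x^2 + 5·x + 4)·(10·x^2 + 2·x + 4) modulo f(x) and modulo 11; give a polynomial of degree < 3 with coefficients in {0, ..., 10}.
Multiply as integer polynomials: a · b = 40·x^4 + 58·x^3 + 66·x^2 + 28·x + 16. Reducing coefficients mod 11: a · b ≡ 7·x^4 + 3·x^3 + 6·x + 5. Now divide by f(x) = x^3 + 10·x^2 + 3·x + 3 in F_11[x], eliminating the leading term at each step:
  leading term 7·x^4: subtract (7·x)·f(x) = 7·x^4 + 4·x^3 + 10·x^2 + 10·x, leaving 10·x^3 + x^2 + 7·x + 5 (coefficients mod 11)
  leading term 10·x^3: subtract (10)·f(x) = 10·x^3 + x^2 + 8·x + 8, leaving 10·x + 8 (coefficients mod 11)
The degree is now < 3, so this is the remainder. Hence a · b ≡ 10·x + 8 in F_11[x]/(f).

Final answer: a · b ≡ 10·x + 8 (mod f(x))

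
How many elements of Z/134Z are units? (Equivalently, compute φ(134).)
Z/134Z has φ(134) = 66 units

An element a ∈ Z/134Z is a unit iff gcd(a, 134) = 1, so the number of units is φ(134). φ is multiplicative, with φ(p^e) = p^e − p^(e−1). Factorise 134 = 2 · 67. Then
  φ(134) = (2 − 1) · (67 − 1) = 1 · 66 = 66.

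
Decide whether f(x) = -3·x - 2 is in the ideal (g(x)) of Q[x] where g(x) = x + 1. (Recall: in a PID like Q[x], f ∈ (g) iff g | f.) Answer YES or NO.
In Q[x] the ideal (g) consists of all multiples of g, so f ∈ (g) iff g | f, i.e. iff the remainder of f on division by g is 0. Divide f by g (g is monic, so eliminate the leading term of the running remainder at each step):
  leading term -3·x: subtract (-3)·g(x) = -3·x - 3, leaving 1
The remainder r(x) = 1 ≠ 0 (and deg r < deg g), so g ∤ f, i.e. f ∉ (g).

Final answer: NO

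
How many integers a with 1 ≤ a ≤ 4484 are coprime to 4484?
2088

The number of a ∈ {1, ..., 4484} with gcd(a, 4484) = 1 is by definition Euler's totient φ(4484). φ is multiplicative, with φ(p^e) = p^e − p^(e−1). Factorise 4484 = 2^2 · 19 · 59. Then
  φ(4484) = (2^2 − 2^1) · (19 − 1) · (59 − 1) = 2 · 18 · 58 = 2088.
So there are 2088 such integers.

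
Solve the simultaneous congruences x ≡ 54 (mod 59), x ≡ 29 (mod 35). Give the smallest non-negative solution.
The moduli 59, 35 are pairwise coprime, so by the CRT there is a unique solution mod 59·35 = 2065.
Solve by successive substitution. Start with x ≡ 54 (mod 59).
  Combine with x ≡ 29 (mod 35): write x = 54 + 59·t and require 54 + 59·t ≡ 29 (mod 35), i.e. 59·t ≡ 29 − 54 ≡ 10 (mod 35). Since 59^(−1) ≡ 19 (mod 35) (59 ≡ 24 (mod 35)), t ≡ 19·10 ≡ 15 (mod 35). So x ≡ 54 + 59·15 = 939 (mod 2065).
Unique solution in [0, 2065): x = 939.

Final answer: x ≡ 939 (mod 2065); the representative in [0, 2065) is 939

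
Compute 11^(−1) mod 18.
11^(−1) ≡ 5 (mod 18)

Apply the extended Euclidean algorithm to (18, 11), tracking rows (r, s, t) with s·18 + t·11 = r. Each division r_prev = q·r_cur + r_new produces the new row as (previous row) − q·(current row):
  row A: (18, 1, 0)   [1·18 + 0·11 = 18]
  row B: (11, 0, 1)   [0·18 + 1·11 = 11]
  18 = 1·11 + 7   → row C = row A − 1·row B = (7, 1, −1)   [check: 1·18 − 1·11 = 7]
  11 = 1·7 + 4   → row D = row B − 1·row C = (4, −1, 2)   [check: −1·18 + 2·11 = 4]
  7 = 1·4 + 3   → row E = row C − 1·row D = (3, 2, −3)   [check: 2·18 − 3·11 = 3]
  4 = 1·3 + 1   → row F = row D − 1·row E = (1, −3, 5)   [check: −3·18 + 5·11 = 1]
  3 = 3·1 + 0   → remainder 0, stop. gcd = 1 (last nonzero row F).
The gcd is 1, so 11 is invertible mod 18. The last nonzero row gives −3·18 + 5·11 = 1, so t = 5. So 11^(−1) ≡ 5 (mod 18). Verify: 11 · 5 = 55 ≡ 1 (mod 18). ✓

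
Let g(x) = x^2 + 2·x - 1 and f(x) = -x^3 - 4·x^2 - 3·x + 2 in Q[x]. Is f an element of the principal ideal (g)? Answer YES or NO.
YES

In Q[x] the ideal (g) consists of all multiples of g, so f ∈ (g) iff g | f, i.e. iff the remainder of f on division by g is 0. Divide f by g (g is monic, so eliminate the leading term of the running remainder at each step):
  leading term -x^3: subtract (-x)·g(x) = -x^3 - 2·x^2 + x, leaving -2·x^2 - 4·x + 2
  leading term -2·x^2: subtract (-2)·g(x) = -2·x^2 - 4·x + 2, leaving 0
The remainder is 0, so f(x) = g(x) · h(x) with h(x) = -x - 2. Hence g | f, i.e. f ∈ (g).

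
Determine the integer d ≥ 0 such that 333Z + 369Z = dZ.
In the PID Z, (a, b) is generated by gcd(a, b). Compute gcd(369, 333) with the extended Euclidean algorithm, tracking rows (r, s, t) with s·369 + t·333 = r:
  row A: (369, 1, 0)   [1·369 + 0·333 = 369]
  row B: (333, 0, 1)   [0·369 + 1·333 = 333]
  369 = 1·333 + 36   → row C = row A − 1·row B = (36, 1, −1)   [check: 1·369 − 1·333 = 36]
  333 = 9·36 + 9   → row D = row B − 9·row C = (9, −9, 10)   [check: −9·369 + 10·333 = 9]
  36 = 4·9 + 0   → remainder 0, stop. gcd = 9 (last nonzero row D).
So gcd(333, 369) = 9, with Bézout identity −9·369 + 10·333 = 9. Containment (⊇): the Bézout identity exhibits 9 as an element of (333, 369), giving (9) ⊆ (333, 369). Containment (⊆): since 9 | 333 and 9 | 369 (333 = 9·37, 369 = 9·41), every Z-linear combination of 333 and 369 is divisible by 9, so (333, 369) ⊆ (9). Therefore (333, 369) = (9), d = 9.

Final answer: (333, 369) = (9); d = 9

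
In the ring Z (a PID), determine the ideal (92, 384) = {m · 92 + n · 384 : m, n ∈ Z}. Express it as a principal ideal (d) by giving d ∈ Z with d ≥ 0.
In the PID Z, (a, b) is generated by gcd(a, b). Compute gcd(384, 92) with the extended Euclidean algorithm, tracking rows (r, s, t) with s·384 + t·92 = r:
  row A: (384, 1, 0)   [1·384 + 0·92 = 384]
  row B: (92, 0, 1)   [0·384 + 1·92 = 92]
  384 = 4·92 + 16   → row C = row A − 4·row B = (16, 1, −4)   [check: 1·384 − 4·92 = 16]
  92 = 5·16 + 12   → row D = row B − 5·row C = (12, −5, 21)   [check: −5·384 + 21·92 = 12]
  16 = 1·12 + 4   → row E = row C − 1·row D = (4, 6, −25)   [check: 6·384 − 25·92 = 4]
  12 = 3·4 + 0   → remainder 0, stop. gcd = 4 (last nonzero row E).
So gcd(92, 384) = 4, with Bézout identity 6·384 − 25·92 = 4. Containment (⊇): the Bézout identity exhibits 4 as an element of (92, 384), giving (4) ⊆ (92, 384). Containment (⊆): since 4 | 92 and 4 | 384 (92 = 4·23, 384 = 4·96), every Z-linear combination of 92 and 384 is divisible by 4, so (92, 384) ⊆ (4). Therefore (92, 384) = (4), d = 4.

Final answer: (92, 384) = (4); d = 4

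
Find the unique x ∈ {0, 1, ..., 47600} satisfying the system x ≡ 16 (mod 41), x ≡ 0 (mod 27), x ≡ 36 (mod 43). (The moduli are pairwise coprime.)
The moduli 41, 27, 43 are pairwise coprime, so by the CRT there is a unique solution mod 41·27·43 = 47601.
Solve by successive substitution. Start with x ≡ 16 (mod 41).
  Combine with x ≡ 0 (mod 27): write x = 16 + 41·t and require 16 + 41·t ≡ 0 (mod 27), i.e. 41·t ≡ 0 − 16 ≡ 11 (mod 27). Since 41^(−1) ≡ 2 (mod 27) (41 ≡ 14 (mod 27)), t ≡ 2·11 ≡ 22 (mod 27). So x ≡ 16 + 41·22 = 918 (mod 1107).
  Combine with x ≡ 36 (mod 43): write x = 918 + 1107·t and require 918 + 1107·t ≡ 36 (mod 43), i.e. 1107·t ≡ 36 − 918 ≡ 21 (mod 43). Since 1107^(−1) ≡ 39 (mod 43) (1107 ≡ 32 (mod 43)), t ≡ 39·21 ≡ 2 (mod 43). So x ≡ 918 + 1107·2 = 3132 (mod 47601).
Unique solution in [0, 47601): x = 3132.

Final answer: x ≡ 3132 (mod 47601); the representative in [0, 47601) is 3132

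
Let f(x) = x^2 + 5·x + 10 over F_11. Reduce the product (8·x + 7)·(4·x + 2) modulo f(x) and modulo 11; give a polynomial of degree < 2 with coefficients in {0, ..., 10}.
a · b ≡ 5·x + 2 (mod f(x))

Multiply as integer polynomials: a · b = 32·x^2 + 44·x + 14. Reducing coefficients mod 11: a · b ≡ 10·x^2 + 3. Now divide by f(x) = x^2 + 5·x + 10 in F_11[x], eliminating the leading term at each step:
  leading term 10·x^2: subtract (10)·f(x) = 10·x^2 + 6·x + 1, leaving 5·x + 2 (coefficients mod 11)
The degree is now < 2, so this is the remainder. Hence a · b ≡ 5·x + 2 in F_11[x]/(f).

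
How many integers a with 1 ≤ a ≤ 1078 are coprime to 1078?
420

The number of a ∈ {1, ..., 1078} with gcd(a, 1078) = 1 is by definition Euler's totient φ(1078). φ is multiplicative, with φ(p^e) = p^e − p^(e−1). Factorise 1078 = 2 · 7^2 · 11. Then
  φ(1078) = (2 − 1) · (7^2 − 7^1) · (11 − 1) = 1 · 42 · 10 = 420.
So there are 420 such integers.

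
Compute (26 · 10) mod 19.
13

Reduce the factors first: 26 ≡ 7 (mod 19), so 26 · 10 ≡ 7 · 10 (mod 19). 7 · 10 = 70. Dividing by 19: 70 = 3·19 + 13. So (26 · 10) mod 19 = 13.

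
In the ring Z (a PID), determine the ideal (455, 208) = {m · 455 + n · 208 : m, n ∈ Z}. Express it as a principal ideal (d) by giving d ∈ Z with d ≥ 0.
(455, 208) = (13); d = 13

In the PID Z, (a, b) is generated by gcd(a, b). Compute gcd(455, 208) with the extended Euclidean algorithm, tracking rows (r, s, t) with s·455 + t·208 = r:
  row A: (455, 1, 0)   [1·455 + 0·208 = 455]
  row B: (208, 0, 1)   [0·455 + 1·208 = 208]
  455 = 2·208 + 39   → row C = row A − 2·row B = (39, 1, −2)   [check: 1·455 − 2·208 = 39]
  208 = 5·39 + 13   → row D = row B − 5·row C = (13, −5, 11)   [check: −5·455 + 11·208 = 13]
  39 = 3·13 + 0   → remainder 0, stop. gcd = 13 (last nonzero row D).
So gcd(455, 208) = 13, with Bézout identity −5·455 + 11·208 = 13. Containment (⊇): the Bézout identity exhibits 13 as an element of (455, 208), giving (13) ⊆ (455, 208). Containment (⊆): since 13 | 455 and 13 | 208 (455 = 13·35, 208 = 13·16), every Z-linear combination of 455 and 208 is divisible by 13, so (455, 208) ⊆ (13). Therefore (455, 208) = (13), d = 13.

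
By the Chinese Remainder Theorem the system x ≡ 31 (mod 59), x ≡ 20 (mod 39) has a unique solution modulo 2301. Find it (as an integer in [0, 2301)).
x ≡ 1034 (mod 2301); the representative in [0, 2301) is 1034

The moduli 59, 39 are pairwise coprime, so by the CRT there is a unique solution mod 59·39 = 2301.
Solve by successive substitution. Start with x ≡ 31 (mod 59).
  Combine with x ≡ 20 (mod 39): write x = 31 + 59·t and require 31 + 59·t ≡ 20 (mod 39), i.e. 59·t ≡ 20 − 31 ≡ 28 (mod 39). Since 59^(−1) ≡ 2 (mod 39) (59 ≡ 20 (mod 39)), t ≡ 2·28 ≡ 17 (mod 39). So x ≡ 31 + 59·17 = 1034 (mod 2301).
Unique solution in [0, 2301): x = 1034.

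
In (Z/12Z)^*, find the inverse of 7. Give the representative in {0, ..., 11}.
Apply the extended Euclidean algorithm to (12, 7), tracking rows (r, s, t) with s·12 + t·7 = r. Each division r_prev = q·r_cur + r_new produces the new row as (previous row) − q·(current row):
  row A: (12, 1, 0)   [1·12 + 0·7 = 12]
  row B: (7, 0, 1)   [0·12 + 1·7 = 7]
  12 = 1·7 + 5   → row C = row A − 1·row B = (5, 1, −1)   [check: 1·12 − 1·7 = 5]
  7 = 1·5 + 2   → row D = row B − 1·row C = (2, −1, 2)   [check: −1·12 + 2·7 = 2]
  5 = 2·2 + 1   → row E = row C − 2·row D = (1, 3, −5)   [check: 3·12 − 5·7 = 1]
  2 = 2·1 + 0   → remainder 0, stop. gcd = 1 (last nonzero row E).
The gcd is 1, so 7 is invertible mod 12. The last nonzero row gives 3·12 − 5·7 = 1, so t = −5. So 7^(−1) ≡ −5 ≡ 7 (mod 12). Verify: 7 · 7 = 49 ≡ 1 (mod 12). ✓

Final answer: 7^(−1) ≡ 7 (mod 12)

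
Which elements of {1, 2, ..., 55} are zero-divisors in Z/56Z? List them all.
nonzero zero-divisors of Z/56Z = {2, 4, 6, 7, 8, 10, 12, 14, 16, 18, 20, 21, 22, 24, 26, 28, 30, 32, 34, 35, 36, 38, 40, 42, 44, 46, 48, 49, 50, 52, 54}

An element a ∈ Z/56Z (with a ≠ 0) is a zero-divisor iff gcd(a, 56) > 1 (because a is a unit precisely when gcd(a, n) = 1, and in Z/nZ every nonzero, non-unit element is a zero-divisor). Scan a = 1, ..., 55 and keep those with gcd(a, 56) > 1:
  gcd(2, 56) = 2, gcd(4, 56) = 4, gcd(6, 56) = 2, gcd(7, 56) = 7, gcd(8, 56) = 8, gcd(10, 56) = 2, gcd(12, 56) = 4, gcd(14, 56) = 14, gcd(16, 56) = 8, gcd(18, 56) = 2, gcd(20, 56) = 4, gcd(21, 56) = 7, gcd(22, 56) = 2, gcd(24, 56) = 8, gcd(26, 56) = 2, gcd(28, 56) = 28, gcd(30, 56) = 2, gcd(32, 56) = 8, gcd(34, 56) = 2, gcd(35, 56) = 7, gcd(36, 56) = 4, gcd(38, 56) = 2, gcd(40, 56) = 8, gcd(42, 56) = 14, gcd(44, 56) = 4, gcd(46, 56) = 2, gcd(48, 56) = 8, gcd(49, 56) = 7, gcd(50, 56) = 2, gcd(52, 56) = 4, gcd(54, 56) = 2.
All other a ∈ {1, ..., 55} have gcd(a, 56) = 1 and are units. So the nonzero zero-divisors are exactly the 31 values of a appearing in this scan.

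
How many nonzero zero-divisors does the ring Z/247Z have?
Z/247Z has 30 nonzero zero-divisors

In Z/247Z each nonzero element is either a unit (gcd with 247 is 1) or a zero-divisor (gcd > 1). The number of units is φ(247): factorise 247 = 13 · 19, so φ(247) = (13 − 1) · (19 − 1) = 12 · 18 = 216. The nonzero elements number 247 − 1 = 246. Hence the nonzero zero-divisors number 246 − 216 = 30.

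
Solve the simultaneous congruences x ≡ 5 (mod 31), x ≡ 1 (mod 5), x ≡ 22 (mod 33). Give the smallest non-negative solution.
x ≡ 1276 (mod 5115); the representative in [0, 5115) is 1276

The moduli 31, 5, 33 are pairwise coprime, so by the CRT there is a unique solution mod 31·5·33 = 5115.
Solve by successive substitution. Start with x ≡ 5 (mod 31).
  Combine with x ≡ 1 (mod 5): write x = 5 + 31·t and require 5 + 31·t ≡ 1 (mod 5), i.e. 31·t ≡ 1 − 5 ≡ 1 (mod 5). Since 31^(−1) ≡ 1 (mod 5) (31 ≡ 1 (mod 5)), t ≡ 1·1 ≡ 1 (mod 5). So x ≡ 5 + 31·1 = 36 (mod 155).
  Combine with x ≡ 22 (mod 33): write x = 36 + 155·t and require 36 + 155·t ≡ 22 (mod 33), i.e. 155·t ≡ 22 − 36 ≡ 19 (mod 33). Since 155^(−1) ≡ 23 (mod 33) (155 ≡ 23 (mod 33)), t ≡ 23·19 ≡ 8 (mod 33). So x ≡ 36 + 155·8 = 1276 (mod 5115).
Unique solution in [0, 5115): x = 1276.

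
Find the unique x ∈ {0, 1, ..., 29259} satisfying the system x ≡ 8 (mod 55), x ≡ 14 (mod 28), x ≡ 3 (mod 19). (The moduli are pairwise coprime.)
The moduli 55, 28, 19 are pairwise coprime, so by the CRT there is a unique solution mod 55·28·19 = 29260.
Solve by successive substitution. Start with x ≡ 8 (mod 55).
  Combine with x ≡ 14 (mod 28): write x = 8 + 55·t and require 8 + 55·t ≡ 14 (mod 28), i.e. 55·t ≡ 14 − 8 ≡ 6 (mod 28). Since 55^(−1) ≡ 27 (mod 28) (55 ≡ 27 (mod 28)), t ≡ 27·6 ≡ 22 (mod 28). So x ≡ 8 + 55·22 = 1218 (mod 1540).
  Combine with x ≡ 3 (mod 19): write x = 1218 + 1540·t and require 1218 + 1540·t ≡ 3 (mod 19), i.e. 1540·t ≡ 3 − 1218 ≡ 1 (mod 19). Since 1540^(−1) ≡ 1 (mod 19) (1540 ≡ 1 (mod 19)), t ≡ 1·1 ≡ 1 (mod 19). So x ≡ 1218 + 1540·1 = 2758 (mod 29260).
Unique solution in [0, 29260): x = 2758.

Final answer: x ≡ 2758 (mod 29260); the representative in [0, 29260) is 2758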